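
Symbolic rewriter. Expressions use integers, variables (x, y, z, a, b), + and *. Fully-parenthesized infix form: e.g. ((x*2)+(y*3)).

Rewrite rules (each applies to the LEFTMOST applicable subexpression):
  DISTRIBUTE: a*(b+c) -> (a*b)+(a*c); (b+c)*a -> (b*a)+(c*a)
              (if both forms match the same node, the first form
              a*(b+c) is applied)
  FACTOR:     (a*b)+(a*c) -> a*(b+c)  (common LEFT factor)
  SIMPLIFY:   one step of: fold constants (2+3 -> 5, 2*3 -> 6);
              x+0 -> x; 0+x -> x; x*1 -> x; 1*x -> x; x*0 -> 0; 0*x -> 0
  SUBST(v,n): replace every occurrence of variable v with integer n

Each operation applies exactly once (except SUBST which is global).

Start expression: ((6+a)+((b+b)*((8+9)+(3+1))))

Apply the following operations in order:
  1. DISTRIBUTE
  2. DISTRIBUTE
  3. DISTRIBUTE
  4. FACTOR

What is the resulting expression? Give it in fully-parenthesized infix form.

Start: ((6+a)+((b+b)*((8+9)+(3+1))))
Apply DISTRIBUTE at R (target: ((b+b)*((8+9)+(3+1)))): ((6+a)+((b+b)*((8+9)+(3+1)))) -> ((6+a)+(((b+b)*(8+9))+((b+b)*(3+1))))
Apply DISTRIBUTE at RL (target: ((b+b)*(8+9))): ((6+a)+(((b+b)*(8+9))+((b+b)*(3+1)))) -> ((6+a)+((((b+b)*8)+((b+b)*9))+((b+b)*(3+1))))
Apply DISTRIBUTE at RLL (target: ((b+b)*8)): ((6+a)+((((b+b)*8)+((b+b)*9))+((b+b)*(3+1)))) -> ((6+a)+((((b*8)+(b*8))+((b+b)*9))+((b+b)*(3+1))))
Apply FACTOR at RLL (target: ((b*8)+(b*8))): ((6+a)+((((b*8)+(b*8))+((b+b)*9))+((b+b)*(3+1)))) -> ((6+a)+(((b*(8+8))+((b+b)*9))+((b+b)*(3+1))))

Answer: ((6+a)+(((b*(8+8))+((b+b)*9))+((b+b)*(3+1))))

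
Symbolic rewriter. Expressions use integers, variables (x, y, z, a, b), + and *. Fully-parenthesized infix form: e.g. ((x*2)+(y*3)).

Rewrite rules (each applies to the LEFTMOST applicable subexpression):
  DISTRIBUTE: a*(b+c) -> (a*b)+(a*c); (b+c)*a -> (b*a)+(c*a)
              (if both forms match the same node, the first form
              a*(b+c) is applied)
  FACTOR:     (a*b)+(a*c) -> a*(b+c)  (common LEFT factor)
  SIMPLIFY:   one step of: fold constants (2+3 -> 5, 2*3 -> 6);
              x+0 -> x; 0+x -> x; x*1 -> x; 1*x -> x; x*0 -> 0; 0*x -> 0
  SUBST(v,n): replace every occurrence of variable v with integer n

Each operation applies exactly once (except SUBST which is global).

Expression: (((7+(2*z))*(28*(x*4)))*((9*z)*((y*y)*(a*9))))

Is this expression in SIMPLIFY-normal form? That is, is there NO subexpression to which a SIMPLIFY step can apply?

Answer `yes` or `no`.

Expression: (((7+(2*z))*(28*(x*4)))*((9*z)*((y*y)*(a*9))))
Scanning for simplifiable subexpressions (pre-order)...
  at root: (((7+(2*z))*(28*(x*4)))*((9*z)*((y*y)*(a*9)))) (not simplifiable)
  at L: ((7+(2*z))*(28*(x*4))) (not simplifiable)
  at LL: (7+(2*z)) (not simplifiable)
  at LLR: (2*z) (not simplifiable)
  at LR: (28*(x*4)) (not simplifiable)
  at LRR: (x*4) (not simplifiable)
  at R: ((9*z)*((y*y)*(a*9))) (not simplifiable)
  at RL: (9*z) (not simplifiable)
  at RR: ((y*y)*(a*9)) (not simplifiable)
  at RRL: (y*y) (not simplifiable)
  at RRR: (a*9) (not simplifiable)
Result: no simplifiable subexpression found -> normal form.

Answer: yes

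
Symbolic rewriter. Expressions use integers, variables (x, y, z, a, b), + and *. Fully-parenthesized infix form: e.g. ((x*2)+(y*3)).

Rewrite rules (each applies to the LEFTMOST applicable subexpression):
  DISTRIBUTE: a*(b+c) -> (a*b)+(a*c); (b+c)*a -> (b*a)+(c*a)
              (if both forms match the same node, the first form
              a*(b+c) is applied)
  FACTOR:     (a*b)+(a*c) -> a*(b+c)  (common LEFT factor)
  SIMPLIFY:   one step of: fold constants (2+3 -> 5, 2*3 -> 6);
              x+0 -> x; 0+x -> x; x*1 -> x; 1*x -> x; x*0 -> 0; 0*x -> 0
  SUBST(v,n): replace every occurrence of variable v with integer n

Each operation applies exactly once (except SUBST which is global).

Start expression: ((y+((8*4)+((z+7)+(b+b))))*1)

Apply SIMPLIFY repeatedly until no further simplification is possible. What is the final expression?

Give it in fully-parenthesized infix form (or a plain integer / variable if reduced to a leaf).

Start: ((y+((8*4)+((z+7)+(b+b))))*1)
Step 1: at root: ((y+((8*4)+((z+7)+(b+b))))*1) -> (y+((8*4)+((z+7)+(b+b)))); overall: ((y+((8*4)+((z+7)+(b+b))))*1) -> (y+((8*4)+((z+7)+(b+b))))
Step 2: at RL: (8*4) -> 32; overall: (y+((8*4)+((z+7)+(b+b)))) -> (y+(32+((z+7)+(b+b))))
Fixed point: (y+(32+((z+7)+(b+b))))

Answer: (y+(32+((z+7)+(b+b))))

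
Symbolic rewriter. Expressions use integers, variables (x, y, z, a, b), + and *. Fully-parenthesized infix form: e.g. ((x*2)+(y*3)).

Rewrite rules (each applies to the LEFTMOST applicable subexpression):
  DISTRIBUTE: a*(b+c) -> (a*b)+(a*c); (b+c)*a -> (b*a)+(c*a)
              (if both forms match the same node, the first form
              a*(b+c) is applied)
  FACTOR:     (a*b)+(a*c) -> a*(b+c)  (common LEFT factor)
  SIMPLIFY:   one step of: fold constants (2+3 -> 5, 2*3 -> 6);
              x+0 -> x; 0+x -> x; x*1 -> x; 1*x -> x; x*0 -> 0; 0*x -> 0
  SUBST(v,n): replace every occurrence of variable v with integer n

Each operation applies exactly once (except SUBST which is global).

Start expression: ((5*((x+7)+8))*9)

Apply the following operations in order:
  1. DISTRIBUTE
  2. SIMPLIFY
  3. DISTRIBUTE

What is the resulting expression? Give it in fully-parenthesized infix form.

Start: ((5*((x+7)+8))*9)
Apply DISTRIBUTE at L (target: (5*((x+7)+8))): ((5*((x+7)+8))*9) -> (((5*(x+7))+(5*8))*9)
Apply SIMPLIFY at LR (target: (5*8)): (((5*(x+7))+(5*8))*9) -> (((5*(x+7))+40)*9)
Apply DISTRIBUTE at root (target: (((5*(x+7))+40)*9)): (((5*(x+7))+40)*9) -> (((5*(x+7))*9)+(40*9))

Answer: (((5*(x+7))*9)+(40*9))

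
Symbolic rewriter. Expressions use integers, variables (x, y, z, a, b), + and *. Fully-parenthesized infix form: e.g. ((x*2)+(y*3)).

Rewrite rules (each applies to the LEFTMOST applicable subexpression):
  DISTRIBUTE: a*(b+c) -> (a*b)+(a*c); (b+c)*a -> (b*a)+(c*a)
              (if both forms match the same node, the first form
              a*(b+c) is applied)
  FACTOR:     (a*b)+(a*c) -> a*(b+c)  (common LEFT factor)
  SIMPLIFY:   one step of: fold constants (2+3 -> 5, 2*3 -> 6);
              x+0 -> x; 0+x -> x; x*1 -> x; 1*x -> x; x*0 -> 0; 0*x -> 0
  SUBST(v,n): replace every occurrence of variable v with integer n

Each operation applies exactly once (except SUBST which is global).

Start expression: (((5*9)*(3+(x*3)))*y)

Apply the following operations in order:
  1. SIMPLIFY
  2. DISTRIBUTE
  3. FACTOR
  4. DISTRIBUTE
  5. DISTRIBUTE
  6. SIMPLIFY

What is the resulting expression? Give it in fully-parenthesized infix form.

Answer: ((135*y)+((45*(x*3))*y))

Derivation:
Start: (((5*9)*(3+(x*3)))*y)
Apply SIMPLIFY at LL (target: (5*9)): (((5*9)*(3+(x*3)))*y) -> ((45*(3+(x*3)))*y)
Apply DISTRIBUTE at L (target: (45*(3+(x*3)))): ((45*(3+(x*3)))*y) -> (((45*3)+(45*(x*3)))*y)
Apply FACTOR at L (target: ((45*3)+(45*(x*3)))): (((45*3)+(45*(x*3)))*y) -> ((45*(3+(x*3)))*y)
Apply DISTRIBUTE at L (target: (45*(3+(x*3)))): ((45*(3+(x*3)))*y) -> (((45*3)+(45*(x*3)))*y)
Apply DISTRIBUTE at root (target: (((45*3)+(45*(x*3)))*y)): (((45*3)+(45*(x*3)))*y) -> (((45*3)*y)+((45*(x*3))*y))
Apply SIMPLIFY at LL (target: (45*3)): (((45*3)*y)+((45*(x*3))*y)) -> ((135*y)+((45*(x*3))*y))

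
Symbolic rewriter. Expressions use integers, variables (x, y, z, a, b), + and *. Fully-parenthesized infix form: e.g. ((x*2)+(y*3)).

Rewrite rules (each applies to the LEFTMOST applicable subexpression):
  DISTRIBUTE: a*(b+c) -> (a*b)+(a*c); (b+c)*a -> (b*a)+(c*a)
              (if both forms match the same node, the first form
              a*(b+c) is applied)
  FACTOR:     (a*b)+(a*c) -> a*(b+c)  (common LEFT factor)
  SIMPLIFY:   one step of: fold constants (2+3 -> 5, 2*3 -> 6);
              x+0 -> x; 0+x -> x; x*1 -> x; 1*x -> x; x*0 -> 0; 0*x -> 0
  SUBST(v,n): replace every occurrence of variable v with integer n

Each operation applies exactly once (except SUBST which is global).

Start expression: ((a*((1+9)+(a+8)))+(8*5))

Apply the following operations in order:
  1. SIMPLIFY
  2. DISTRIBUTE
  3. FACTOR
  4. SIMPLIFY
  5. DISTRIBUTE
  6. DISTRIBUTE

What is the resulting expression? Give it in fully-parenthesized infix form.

Start: ((a*((1+9)+(a+8)))+(8*5))
Apply SIMPLIFY at LRL (target: (1+9)): ((a*((1+9)+(a+8)))+(8*5)) -> ((a*(10+(a+8)))+(8*5))
Apply DISTRIBUTE at L (target: (a*(10+(a+8)))): ((a*(10+(a+8)))+(8*5)) -> (((a*10)+(a*(a+8)))+(8*5))
Apply FACTOR at L (target: ((a*10)+(a*(a+8)))): (((a*10)+(a*(a+8)))+(8*5)) -> ((a*(10+(a+8)))+(8*5))
Apply SIMPLIFY at R (target: (8*5)): ((a*(10+(a+8)))+(8*5)) -> ((a*(10+(a+8)))+40)
Apply DISTRIBUTE at L (target: (a*(10+(a+8)))): ((a*(10+(a+8)))+40) -> (((a*10)+(a*(a+8)))+40)
Apply DISTRIBUTE at LR (target: (a*(a+8))): (((a*10)+(a*(a+8)))+40) -> (((a*10)+((a*a)+(a*8)))+40)

Answer: (((a*10)+((a*a)+(a*8)))+40)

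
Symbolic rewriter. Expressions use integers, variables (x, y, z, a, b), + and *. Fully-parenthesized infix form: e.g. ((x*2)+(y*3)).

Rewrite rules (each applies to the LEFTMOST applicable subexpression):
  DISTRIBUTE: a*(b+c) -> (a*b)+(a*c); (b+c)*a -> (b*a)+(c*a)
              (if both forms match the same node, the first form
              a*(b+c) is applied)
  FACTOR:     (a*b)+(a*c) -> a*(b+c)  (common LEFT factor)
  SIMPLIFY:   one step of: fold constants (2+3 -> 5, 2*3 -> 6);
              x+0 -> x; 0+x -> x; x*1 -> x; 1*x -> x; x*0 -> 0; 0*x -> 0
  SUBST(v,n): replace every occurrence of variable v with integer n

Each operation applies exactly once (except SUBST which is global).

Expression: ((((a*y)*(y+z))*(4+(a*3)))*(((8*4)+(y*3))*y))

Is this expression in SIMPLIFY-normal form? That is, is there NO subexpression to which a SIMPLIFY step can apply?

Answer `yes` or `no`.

Answer: no

Derivation:
Expression: ((((a*y)*(y+z))*(4+(a*3)))*(((8*4)+(y*3))*y))
Scanning for simplifiable subexpressions (pre-order)...
  at root: ((((a*y)*(y+z))*(4+(a*3)))*(((8*4)+(y*3))*y)) (not simplifiable)
  at L: (((a*y)*(y+z))*(4+(a*3))) (not simplifiable)
  at LL: ((a*y)*(y+z)) (not simplifiable)
  at LLL: (a*y) (not simplifiable)
  at LLR: (y+z) (not simplifiable)
  at LR: (4+(a*3)) (not simplifiable)
  at LRR: (a*3) (not simplifiable)
  at R: (((8*4)+(y*3))*y) (not simplifiable)
  at RL: ((8*4)+(y*3)) (not simplifiable)
  at RLL: (8*4) (SIMPLIFIABLE)
  at RLR: (y*3) (not simplifiable)
Found simplifiable subexpr at path RLL: (8*4)
One SIMPLIFY step would give: ((((a*y)*(y+z))*(4+(a*3)))*((32+(y*3))*y))
-> NOT in normal form.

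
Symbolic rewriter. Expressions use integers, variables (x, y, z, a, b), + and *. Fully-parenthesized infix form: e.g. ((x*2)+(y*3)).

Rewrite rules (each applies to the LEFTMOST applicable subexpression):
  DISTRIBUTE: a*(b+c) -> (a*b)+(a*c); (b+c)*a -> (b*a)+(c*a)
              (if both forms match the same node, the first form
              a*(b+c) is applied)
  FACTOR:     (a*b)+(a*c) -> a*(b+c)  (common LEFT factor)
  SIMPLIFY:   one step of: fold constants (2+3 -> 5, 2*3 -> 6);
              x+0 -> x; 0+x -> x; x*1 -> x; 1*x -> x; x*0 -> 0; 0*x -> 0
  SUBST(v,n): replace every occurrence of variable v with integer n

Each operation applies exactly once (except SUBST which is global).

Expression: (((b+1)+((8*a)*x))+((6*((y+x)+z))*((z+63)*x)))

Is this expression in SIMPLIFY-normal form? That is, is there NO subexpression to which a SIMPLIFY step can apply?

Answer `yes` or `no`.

Expression: (((b+1)+((8*a)*x))+((6*((y+x)+z))*((z+63)*x)))
Scanning for simplifiable subexpressions (pre-order)...
  at root: (((b+1)+((8*a)*x))+((6*((y+x)+z))*((z+63)*x))) (not simplifiable)
  at L: ((b+1)+((8*a)*x)) (not simplifiable)
  at LL: (b+1) (not simplifiable)
  at LR: ((8*a)*x) (not simplifiable)
  at LRL: (8*a) (not simplifiable)
  at R: ((6*((y+x)+z))*((z+63)*x)) (not simplifiable)
  at RL: (6*((y+x)+z)) (not simplifiable)
  at RLR: ((y+x)+z) (not simplifiable)
  at RLRL: (y+x) (not simplifiable)
  at RR: ((z+63)*x) (not simplifiable)
  at RRL: (z+63) (not simplifiable)
Result: no simplifiable subexpression found -> normal form.

Answer: yes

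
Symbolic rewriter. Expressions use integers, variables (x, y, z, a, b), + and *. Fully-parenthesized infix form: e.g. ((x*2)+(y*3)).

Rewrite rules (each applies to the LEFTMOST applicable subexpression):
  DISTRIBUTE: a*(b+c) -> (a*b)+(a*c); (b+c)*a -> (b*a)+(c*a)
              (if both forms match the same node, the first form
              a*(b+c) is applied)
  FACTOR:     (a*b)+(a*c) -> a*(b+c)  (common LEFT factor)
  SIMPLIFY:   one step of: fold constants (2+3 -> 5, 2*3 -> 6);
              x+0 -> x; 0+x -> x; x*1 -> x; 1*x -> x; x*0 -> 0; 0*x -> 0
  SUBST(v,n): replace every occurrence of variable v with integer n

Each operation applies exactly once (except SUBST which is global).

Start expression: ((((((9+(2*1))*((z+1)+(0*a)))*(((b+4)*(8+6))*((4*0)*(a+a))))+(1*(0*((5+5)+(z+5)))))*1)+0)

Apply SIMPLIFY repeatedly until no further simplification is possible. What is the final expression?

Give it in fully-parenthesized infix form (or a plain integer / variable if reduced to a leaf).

Start: ((((((9+(2*1))*((z+1)+(0*a)))*(((b+4)*(8+6))*((4*0)*(a+a))))+(1*(0*((5+5)+(z+5)))))*1)+0)
Step 1: at root: ((((((9+(2*1))*((z+1)+(0*a)))*(((b+4)*(8+6))*((4*0)*(a+a))))+(1*(0*((5+5)+(z+5)))))*1)+0) -> (((((9+(2*1))*((z+1)+(0*a)))*(((b+4)*(8+6))*((4*0)*(a+a))))+(1*(0*((5+5)+(z+5)))))*1); overall: ((((((9+(2*1))*((z+1)+(0*a)))*(((b+4)*(8+6))*((4*0)*(a+a))))+(1*(0*((5+5)+(z+5)))))*1)+0) -> (((((9+(2*1))*((z+1)+(0*a)))*(((b+4)*(8+6))*((4*0)*(a+a))))+(1*(0*((5+5)+(z+5)))))*1)
Step 2: at root: (((((9+(2*1))*((z+1)+(0*a)))*(((b+4)*(8+6))*((4*0)*(a+a))))+(1*(0*((5+5)+(z+5)))))*1) -> ((((9+(2*1))*((z+1)+(0*a)))*(((b+4)*(8+6))*((4*0)*(a+a))))+(1*(0*((5+5)+(z+5))))); overall: (((((9+(2*1))*((z+1)+(0*a)))*(((b+4)*(8+6))*((4*0)*(a+a))))+(1*(0*((5+5)+(z+5)))))*1) -> ((((9+(2*1))*((z+1)+(0*a)))*(((b+4)*(8+6))*((4*0)*(a+a))))+(1*(0*((5+5)+(z+5)))))
Step 3: at LLLR: (2*1) -> 2; overall: ((((9+(2*1))*((z+1)+(0*a)))*(((b+4)*(8+6))*((4*0)*(a+a))))+(1*(0*((5+5)+(z+5))))) -> ((((9+2)*((z+1)+(0*a)))*(((b+4)*(8+6))*((4*0)*(a+a))))+(1*(0*((5+5)+(z+5)))))
Step 4: at LLL: (9+2) -> 11; overall: ((((9+2)*((z+1)+(0*a)))*(((b+4)*(8+6))*((4*0)*(a+a))))+(1*(0*((5+5)+(z+5))))) -> (((11*((z+1)+(0*a)))*(((b+4)*(8+6))*((4*0)*(a+a))))+(1*(0*((5+5)+(z+5)))))
Step 5: at LLRR: (0*a) -> 0; overall: (((11*((z+1)+(0*a)))*(((b+4)*(8+6))*((4*0)*(a+a))))+(1*(0*((5+5)+(z+5))))) -> (((11*((z+1)+0))*(((b+4)*(8+6))*((4*0)*(a+a))))+(1*(0*((5+5)+(z+5)))))
Step 6: at LLR: ((z+1)+0) -> (z+1); overall: (((11*((z+1)+0))*(((b+4)*(8+6))*((4*0)*(a+a))))+(1*(0*((5+5)+(z+5))))) -> (((11*(z+1))*(((b+4)*(8+6))*((4*0)*(a+a))))+(1*(0*((5+5)+(z+5)))))
Step 7: at LRLR: (8+6) -> 14; overall: (((11*(z+1))*(((b+4)*(8+6))*((4*0)*(a+a))))+(1*(0*((5+5)+(z+5))))) -> (((11*(z+1))*(((b+4)*14)*((4*0)*(a+a))))+(1*(0*((5+5)+(z+5)))))
Step 8: at LRRL: (4*0) -> 0; overall: (((11*(z+1))*(((b+4)*14)*((4*0)*(a+a))))+(1*(0*((5+5)+(z+5))))) -> (((11*(z+1))*(((b+4)*14)*(0*(a+a))))+(1*(0*((5+5)+(z+5)))))
Step 9: at LRR: (0*(a+a)) -> 0; overall: (((11*(z+1))*(((b+4)*14)*(0*(a+a))))+(1*(0*((5+5)+(z+5))))) -> (((11*(z+1))*(((b+4)*14)*0))+(1*(0*((5+5)+(z+5)))))
Step 10: at LR: (((b+4)*14)*0) -> 0; overall: (((11*(z+1))*(((b+4)*14)*0))+(1*(0*((5+5)+(z+5))))) -> (((11*(z+1))*0)+(1*(0*((5+5)+(z+5)))))
Step 11: at L: ((11*(z+1))*0) -> 0; overall: (((11*(z+1))*0)+(1*(0*((5+5)+(z+5))))) -> (0+(1*(0*((5+5)+(z+5)))))
Step 12: at root: (0+(1*(0*((5+5)+(z+5))))) -> (1*(0*((5+5)+(z+5)))); overall: (0+(1*(0*((5+5)+(z+5))))) -> (1*(0*((5+5)+(z+5))))
Step 13: at root: (1*(0*((5+5)+(z+5)))) -> (0*((5+5)+(z+5))); overall: (1*(0*((5+5)+(z+5)))) -> (0*((5+5)+(z+5)))
Step 14: at root: (0*((5+5)+(z+5))) -> 0; overall: (0*((5+5)+(z+5))) -> 0
Fixed point: 0

Answer: 0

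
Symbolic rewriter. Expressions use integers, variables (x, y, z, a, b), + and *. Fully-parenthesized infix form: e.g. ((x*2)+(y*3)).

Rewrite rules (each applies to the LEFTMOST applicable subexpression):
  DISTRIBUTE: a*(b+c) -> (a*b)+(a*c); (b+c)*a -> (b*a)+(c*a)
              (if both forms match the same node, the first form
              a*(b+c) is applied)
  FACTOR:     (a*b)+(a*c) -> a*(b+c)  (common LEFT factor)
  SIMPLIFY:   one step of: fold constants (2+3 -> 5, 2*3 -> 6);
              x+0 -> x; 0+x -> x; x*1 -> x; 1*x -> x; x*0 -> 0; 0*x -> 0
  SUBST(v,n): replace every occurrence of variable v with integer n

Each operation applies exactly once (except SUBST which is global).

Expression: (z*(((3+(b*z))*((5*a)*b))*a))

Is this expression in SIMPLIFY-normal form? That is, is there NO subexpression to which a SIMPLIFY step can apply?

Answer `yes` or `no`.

Expression: (z*(((3+(b*z))*((5*a)*b))*a))
Scanning for simplifiable subexpressions (pre-order)...
  at root: (z*(((3+(b*z))*((5*a)*b))*a)) (not simplifiable)
  at R: (((3+(b*z))*((5*a)*b))*a) (not simplifiable)
  at RL: ((3+(b*z))*((5*a)*b)) (not simplifiable)
  at RLL: (3+(b*z)) (not simplifiable)
  at RLLR: (b*z) (not simplifiable)
  at RLR: ((5*a)*b) (not simplifiable)
  at RLRL: (5*a) (not simplifiable)
Result: no simplifiable subexpression found -> normal form.

Answer: yes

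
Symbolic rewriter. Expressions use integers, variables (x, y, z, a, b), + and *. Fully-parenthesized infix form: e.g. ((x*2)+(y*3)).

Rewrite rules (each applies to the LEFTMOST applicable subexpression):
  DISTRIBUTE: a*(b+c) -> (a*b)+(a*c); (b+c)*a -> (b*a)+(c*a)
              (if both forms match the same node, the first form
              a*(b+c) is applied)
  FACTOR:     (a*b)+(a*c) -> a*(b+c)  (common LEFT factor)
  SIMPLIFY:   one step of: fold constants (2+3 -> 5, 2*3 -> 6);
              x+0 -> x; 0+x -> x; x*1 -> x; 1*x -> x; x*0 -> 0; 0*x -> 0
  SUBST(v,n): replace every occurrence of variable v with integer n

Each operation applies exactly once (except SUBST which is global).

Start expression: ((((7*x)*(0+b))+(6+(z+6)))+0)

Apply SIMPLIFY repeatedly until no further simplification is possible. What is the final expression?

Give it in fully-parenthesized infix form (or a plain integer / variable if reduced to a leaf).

Answer: (((7*x)*b)+(6+(z+6)))

Derivation:
Start: ((((7*x)*(0+b))+(6+(z+6)))+0)
Step 1: at root: ((((7*x)*(0+b))+(6+(z+6)))+0) -> (((7*x)*(0+b))+(6+(z+6))); overall: ((((7*x)*(0+b))+(6+(z+6)))+0) -> (((7*x)*(0+b))+(6+(z+6)))
Step 2: at LR: (0+b) -> b; overall: (((7*x)*(0+b))+(6+(z+6))) -> (((7*x)*b)+(6+(z+6)))
Fixed point: (((7*x)*b)+(6+(z+6)))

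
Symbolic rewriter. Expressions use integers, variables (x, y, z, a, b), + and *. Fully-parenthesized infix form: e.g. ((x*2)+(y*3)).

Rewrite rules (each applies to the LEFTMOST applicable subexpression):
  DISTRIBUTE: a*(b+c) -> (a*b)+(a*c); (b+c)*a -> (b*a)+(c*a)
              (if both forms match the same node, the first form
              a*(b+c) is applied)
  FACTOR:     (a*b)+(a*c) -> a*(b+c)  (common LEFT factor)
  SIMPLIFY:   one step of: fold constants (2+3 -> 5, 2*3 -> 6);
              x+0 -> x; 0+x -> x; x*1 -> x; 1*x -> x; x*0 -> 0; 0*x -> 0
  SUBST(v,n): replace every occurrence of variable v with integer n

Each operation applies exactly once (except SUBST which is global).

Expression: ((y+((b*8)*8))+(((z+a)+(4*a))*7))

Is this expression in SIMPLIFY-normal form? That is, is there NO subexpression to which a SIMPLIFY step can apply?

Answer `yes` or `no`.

Expression: ((y+((b*8)*8))+(((z+a)+(4*a))*7))
Scanning for simplifiable subexpressions (pre-order)...
  at root: ((y+((b*8)*8))+(((z+a)+(4*a))*7)) (not simplifiable)
  at L: (y+((b*8)*8)) (not simplifiable)
  at LR: ((b*8)*8) (not simplifiable)
  at LRL: (b*8) (not simplifiable)
  at R: (((z+a)+(4*a))*7) (not simplifiable)
  at RL: ((z+a)+(4*a)) (not simplifiable)
  at RLL: (z+a) (not simplifiable)
  at RLR: (4*a) (not simplifiable)
Result: no simplifiable subexpression found -> normal form.

Answer: yes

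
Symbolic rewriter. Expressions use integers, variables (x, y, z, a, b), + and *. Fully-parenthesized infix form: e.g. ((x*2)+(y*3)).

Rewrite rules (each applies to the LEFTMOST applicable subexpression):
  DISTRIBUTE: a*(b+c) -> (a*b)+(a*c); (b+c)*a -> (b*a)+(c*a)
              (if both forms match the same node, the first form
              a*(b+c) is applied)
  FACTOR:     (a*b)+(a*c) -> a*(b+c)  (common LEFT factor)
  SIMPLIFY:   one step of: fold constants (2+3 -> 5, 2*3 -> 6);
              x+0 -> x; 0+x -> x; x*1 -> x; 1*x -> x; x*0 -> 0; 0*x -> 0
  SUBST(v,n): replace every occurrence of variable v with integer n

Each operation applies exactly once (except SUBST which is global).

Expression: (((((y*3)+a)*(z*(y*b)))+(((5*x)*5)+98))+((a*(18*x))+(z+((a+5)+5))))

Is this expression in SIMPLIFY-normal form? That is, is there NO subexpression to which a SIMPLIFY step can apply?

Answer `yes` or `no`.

Answer: yes

Derivation:
Expression: (((((y*3)+a)*(z*(y*b)))+(((5*x)*5)+98))+((a*(18*x))+(z+((a+5)+5))))
Scanning for simplifiable subexpressions (pre-order)...
  at root: (((((y*3)+a)*(z*(y*b)))+(((5*x)*5)+98))+((a*(18*x))+(z+((a+5)+5)))) (not simplifiable)
  at L: ((((y*3)+a)*(z*(y*b)))+(((5*x)*5)+98)) (not simplifiable)
  at LL: (((y*3)+a)*(z*(y*b))) (not simplifiable)
  at LLL: ((y*3)+a) (not simplifiable)
  at LLLL: (y*3) (not simplifiable)
  at LLR: (z*(y*b)) (not simplifiable)
  at LLRR: (y*b) (not simplifiable)
  at LR: (((5*x)*5)+98) (not simplifiable)
  at LRL: ((5*x)*5) (not simplifiable)
  at LRLL: (5*x) (not simplifiable)
  at R: ((a*(18*x))+(z+((a+5)+5))) (not simplifiable)
  at RL: (a*(18*x)) (not simplifiable)
  at RLR: (18*x) (not simplifiable)
  at RR: (z+((a+5)+5)) (not simplifiable)
  at RRR: ((a+5)+5) (not simplifiable)
  at RRRL: (a+5) (not simplifiable)
Result: no simplifiable subexpression found -> normal form.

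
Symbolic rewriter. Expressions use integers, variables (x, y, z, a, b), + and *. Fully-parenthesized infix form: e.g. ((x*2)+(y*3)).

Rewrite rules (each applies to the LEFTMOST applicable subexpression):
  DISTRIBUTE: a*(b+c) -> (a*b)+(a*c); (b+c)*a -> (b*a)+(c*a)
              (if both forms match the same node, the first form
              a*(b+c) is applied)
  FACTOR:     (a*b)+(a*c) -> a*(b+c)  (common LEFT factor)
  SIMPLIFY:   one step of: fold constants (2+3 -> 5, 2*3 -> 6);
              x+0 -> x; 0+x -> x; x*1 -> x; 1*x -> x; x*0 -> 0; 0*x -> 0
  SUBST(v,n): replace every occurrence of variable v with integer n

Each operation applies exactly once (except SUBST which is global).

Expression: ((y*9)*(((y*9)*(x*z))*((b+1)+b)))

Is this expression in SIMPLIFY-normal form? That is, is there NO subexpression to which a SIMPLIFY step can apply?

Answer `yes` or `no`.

Answer: yes

Derivation:
Expression: ((y*9)*(((y*9)*(x*z))*((b+1)+b)))
Scanning for simplifiable subexpressions (pre-order)...
  at root: ((y*9)*(((y*9)*(x*z))*((b+1)+b))) (not simplifiable)
  at L: (y*9) (not simplifiable)
  at R: (((y*9)*(x*z))*((b+1)+b)) (not simplifiable)
  at RL: ((y*9)*(x*z)) (not simplifiable)
  at RLL: (y*9) (not simplifiable)
  at RLR: (x*z) (not simplifiable)
  at RR: ((b+1)+b) (not simplifiable)
  at RRL: (b+1) (not simplifiable)
Result: no simplifiable subexpression found -> normal form.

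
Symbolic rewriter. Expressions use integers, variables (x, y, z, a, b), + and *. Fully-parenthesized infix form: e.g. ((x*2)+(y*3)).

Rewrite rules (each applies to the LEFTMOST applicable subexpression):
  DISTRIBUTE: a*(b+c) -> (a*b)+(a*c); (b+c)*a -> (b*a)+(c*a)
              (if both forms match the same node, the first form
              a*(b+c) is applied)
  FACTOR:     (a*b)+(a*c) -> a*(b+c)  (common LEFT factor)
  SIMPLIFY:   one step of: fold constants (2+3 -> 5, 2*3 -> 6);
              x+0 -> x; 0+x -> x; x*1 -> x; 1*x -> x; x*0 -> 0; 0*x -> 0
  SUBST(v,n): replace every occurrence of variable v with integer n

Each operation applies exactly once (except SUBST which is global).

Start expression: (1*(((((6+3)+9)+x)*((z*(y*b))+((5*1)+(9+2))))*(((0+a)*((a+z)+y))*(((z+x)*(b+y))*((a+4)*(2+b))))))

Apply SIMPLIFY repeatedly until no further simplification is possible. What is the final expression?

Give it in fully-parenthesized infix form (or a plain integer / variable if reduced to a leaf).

Answer: (((18+x)*((z*(y*b))+16))*((a*((a+z)+y))*(((z+x)*(b+y))*((a+4)*(2+b)))))

Derivation:
Start: (1*(((((6+3)+9)+x)*((z*(y*b))+((5*1)+(9+2))))*(((0+a)*((a+z)+y))*(((z+x)*(b+y))*((a+4)*(2+b))))))
Step 1: at root: (1*(((((6+3)+9)+x)*((z*(y*b))+((5*1)+(9+2))))*(((0+a)*((a+z)+y))*(((z+x)*(b+y))*((a+4)*(2+b)))))) -> (((((6+3)+9)+x)*((z*(y*b))+((5*1)+(9+2))))*(((0+a)*((a+z)+y))*(((z+x)*(b+y))*((a+4)*(2+b))))); overall: (1*(((((6+3)+9)+x)*((z*(y*b))+((5*1)+(9+2))))*(((0+a)*((a+z)+y))*(((z+x)*(b+y))*((a+4)*(2+b)))))) -> (((((6+3)+9)+x)*((z*(y*b))+((5*1)+(9+2))))*(((0+a)*((a+z)+y))*(((z+x)*(b+y))*((a+4)*(2+b)))))
Step 2: at LLLL: (6+3) -> 9; overall: (((((6+3)+9)+x)*((z*(y*b))+((5*1)+(9+2))))*(((0+a)*((a+z)+y))*(((z+x)*(b+y))*((a+4)*(2+b))))) -> ((((9+9)+x)*((z*(y*b))+((5*1)+(9+2))))*(((0+a)*((a+z)+y))*(((z+x)*(b+y))*((a+4)*(2+b)))))
Step 3: at LLL: (9+9) -> 18; overall: ((((9+9)+x)*((z*(y*b))+((5*1)+(9+2))))*(((0+a)*((a+z)+y))*(((z+x)*(b+y))*((a+4)*(2+b))))) -> (((18+x)*((z*(y*b))+((5*1)+(9+2))))*(((0+a)*((a+z)+y))*(((z+x)*(b+y))*((a+4)*(2+b)))))
Step 4: at LRRL: (5*1) -> 5; overall: (((18+x)*((z*(y*b))+((5*1)+(9+2))))*(((0+a)*((a+z)+y))*(((z+x)*(b+y))*((a+4)*(2+b))))) -> (((18+x)*((z*(y*b))+(5+(9+2))))*(((0+a)*((a+z)+y))*(((z+x)*(b+y))*((a+4)*(2+b)))))
Step 5: at LRRR: (9+2) -> 11; overall: (((18+x)*((z*(y*b))+(5+(9+2))))*(((0+a)*((a+z)+y))*(((z+x)*(b+y))*((a+4)*(2+b))))) -> (((18+x)*((z*(y*b))+(5+11)))*(((0+a)*((a+z)+y))*(((z+x)*(b+y))*((a+4)*(2+b)))))
Step 6: at LRR: (5+11) -> 16; overall: (((18+x)*((z*(y*b))+(5+11)))*(((0+a)*((a+z)+y))*(((z+x)*(b+y))*((a+4)*(2+b))))) -> (((18+x)*((z*(y*b))+16))*(((0+a)*((a+z)+y))*(((z+x)*(b+y))*((a+4)*(2+b)))))
Step 7: at RLL: (0+a) -> a; overall: (((18+x)*((z*(y*b))+16))*(((0+a)*((a+z)+y))*(((z+x)*(b+y))*((a+4)*(2+b))))) -> (((18+x)*((z*(y*b))+16))*((a*((a+z)+y))*(((z+x)*(b+y))*((a+4)*(2+b)))))
Fixed point: (((18+x)*((z*(y*b))+16))*((a*((a+z)+y))*(((z+x)*(b+y))*((a+4)*(2+b)))))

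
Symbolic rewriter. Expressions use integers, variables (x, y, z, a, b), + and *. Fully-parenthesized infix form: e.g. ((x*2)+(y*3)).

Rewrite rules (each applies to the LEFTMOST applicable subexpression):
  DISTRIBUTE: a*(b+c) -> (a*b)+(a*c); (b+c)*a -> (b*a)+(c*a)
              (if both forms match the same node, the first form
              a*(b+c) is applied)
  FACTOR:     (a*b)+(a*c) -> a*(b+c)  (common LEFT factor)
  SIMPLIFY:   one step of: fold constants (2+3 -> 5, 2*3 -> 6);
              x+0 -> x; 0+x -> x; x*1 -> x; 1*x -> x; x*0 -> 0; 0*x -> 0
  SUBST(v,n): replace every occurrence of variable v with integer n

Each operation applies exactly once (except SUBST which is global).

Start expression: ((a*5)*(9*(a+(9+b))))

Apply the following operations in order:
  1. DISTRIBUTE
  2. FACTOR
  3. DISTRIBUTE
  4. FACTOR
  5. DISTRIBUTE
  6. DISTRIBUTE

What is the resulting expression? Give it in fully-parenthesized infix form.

Answer: (((a*5)*(9*a))+((a*5)*(9*(9+b))))

Derivation:
Start: ((a*5)*(9*(a+(9+b))))
Apply DISTRIBUTE at R (target: (9*(a+(9+b)))): ((a*5)*(9*(a+(9+b)))) -> ((a*5)*((9*a)+(9*(9+b))))
Apply FACTOR at R (target: ((9*a)+(9*(9+b)))): ((a*5)*((9*a)+(9*(9+b)))) -> ((a*5)*(9*(a+(9+b))))
Apply DISTRIBUTE at R (target: (9*(a+(9+b)))): ((a*5)*(9*(a+(9+b)))) -> ((a*5)*((9*a)+(9*(9+b))))
Apply FACTOR at R (target: ((9*a)+(9*(9+b)))): ((a*5)*((9*a)+(9*(9+b)))) -> ((a*5)*(9*(a+(9+b))))
Apply DISTRIBUTE at R (target: (9*(a+(9+b)))): ((a*5)*(9*(a+(9+b)))) -> ((a*5)*((9*a)+(9*(9+b))))
Apply DISTRIBUTE at root (target: ((a*5)*((9*a)+(9*(9+b))))): ((a*5)*((9*a)+(9*(9+b)))) -> (((a*5)*(9*a))+((a*5)*(9*(9+b))))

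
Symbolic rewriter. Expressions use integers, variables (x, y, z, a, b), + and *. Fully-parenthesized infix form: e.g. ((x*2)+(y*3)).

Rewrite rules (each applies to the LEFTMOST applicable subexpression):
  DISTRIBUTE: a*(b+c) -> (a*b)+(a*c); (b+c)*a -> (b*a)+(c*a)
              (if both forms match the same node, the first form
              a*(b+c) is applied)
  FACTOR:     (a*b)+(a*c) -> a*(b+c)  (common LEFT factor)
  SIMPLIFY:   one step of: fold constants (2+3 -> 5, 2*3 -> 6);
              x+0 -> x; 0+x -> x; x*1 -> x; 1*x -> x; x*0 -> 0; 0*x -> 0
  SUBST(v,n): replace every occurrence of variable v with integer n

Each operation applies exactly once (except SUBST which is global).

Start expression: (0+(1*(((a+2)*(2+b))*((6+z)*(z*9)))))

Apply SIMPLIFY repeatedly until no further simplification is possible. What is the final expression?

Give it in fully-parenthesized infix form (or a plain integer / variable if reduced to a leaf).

Start: (0+(1*(((a+2)*(2+b))*((6+z)*(z*9)))))
Step 1: at root: (0+(1*(((a+2)*(2+b))*((6+z)*(z*9))))) -> (1*(((a+2)*(2+b))*((6+z)*(z*9)))); overall: (0+(1*(((a+2)*(2+b))*((6+z)*(z*9))))) -> (1*(((a+2)*(2+b))*((6+z)*(z*9))))
Step 2: at root: (1*(((a+2)*(2+b))*((6+z)*(z*9)))) -> (((a+2)*(2+b))*((6+z)*(z*9))); overall: (1*(((a+2)*(2+b))*((6+z)*(z*9)))) -> (((a+2)*(2+b))*((6+z)*(z*9)))
Fixed point: (((a+2)*(2+b))*((6+z)*(z*9)))

Answer: (((a+2)*(2+b))*((6+z)*(z*9)))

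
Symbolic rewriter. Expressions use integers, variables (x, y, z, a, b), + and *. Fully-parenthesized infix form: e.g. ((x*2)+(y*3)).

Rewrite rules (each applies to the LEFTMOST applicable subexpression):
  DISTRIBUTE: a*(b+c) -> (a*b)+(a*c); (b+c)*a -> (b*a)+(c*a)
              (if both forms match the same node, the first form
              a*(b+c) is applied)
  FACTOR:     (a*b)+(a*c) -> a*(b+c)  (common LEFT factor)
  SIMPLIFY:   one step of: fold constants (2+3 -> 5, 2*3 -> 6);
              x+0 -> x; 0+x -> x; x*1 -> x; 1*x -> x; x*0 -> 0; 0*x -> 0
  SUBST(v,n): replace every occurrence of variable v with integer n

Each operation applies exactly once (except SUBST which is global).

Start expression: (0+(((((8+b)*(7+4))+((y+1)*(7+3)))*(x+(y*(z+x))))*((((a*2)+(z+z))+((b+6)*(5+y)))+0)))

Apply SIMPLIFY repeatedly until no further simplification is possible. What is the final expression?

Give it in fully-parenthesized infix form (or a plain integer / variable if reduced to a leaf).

Start: (0+(((((8+b)*(7+4))+((y+1)*(7+3)))*(x+(y*(z+x))))*((((a*2)+(z+z))+((b+6)*(5+y)))+0)))
Step 1: at root: (0+(((((8+b)*(7+4))+((y+1)*(7+3)))*(x+(y*(z+x))))*((((a*2)+(z+z))+((b+6)*(5+y)))+0))) -> (((((8+b)*(7+4))+((y+1)*(7+3)))*(x+(y*(z+x))))*((((a*2)+(z+z))+((b+6)*(5+y)))+0)); overall: (0+(((((8+b)*(7+4))+((y+1)*(7+3)))*(x+(y*(z+x))))*((((a*2)+(z+z))+((b+6)*(5+y)))+0))) -> (((((8+b)*(7+4))+((y+1)*(7+3)))*(x+(y*(z+x))))*((((a*2)+(z+z))+((b+6)*(5+y)))+0))
Step 2: at LLLR: (7+4) -> 11; overall: (((((8+b)*(7+4))+((y+1)*(7+3)))*(x+(y*(z+x))))*((((a*2)+(z+z))+((b+6)*(5+y)))+0)) -> (((((8+b)*11)+((y+1)*(7+3)))*(x+(y*(z+x))))*((((a*2)+(z+z))+((b+6)*(5+y)))+0))
Step 3: at LLRR: (7+3) -> 10; overall: (((((8+b)*11)+((y+1)*(7+3)))*(x+(y*(z+x))))*((((a*2)+(z+z))+((b+6)*(5+y)))+0)) -> (((((8+b)*11)+((y+1)*10))*(x+(y*(z+x))))*((((a*2)+(z+z))+((b+6)*(5+y)))+0))
Step 4: at R: ((((a*2)+(z+z))+((b+6)*(5+y)))+0) -> (((a*2)+(z+z))+((b+6)*(5+y))); overall: (((((8+b)*11)+((y+1)*10))*(x+(y*(z+x))))*((((a*2)+(z+z))+((b+6)*(5+y)))+0)) -> (((((8+b)*11)+((y+1)*10))*(x+(y*(z+x))))*(((a*2)+(z+z))+((b+6)*(5+y))))
Fixed point: (((((8+b)*11)+((y+1)*10))*(x+(y*(z+x))))*(((a*2)+(z+z))+((b+6)*(5+y))))

Answer: (((((8+b)*11)+((y+1)*10))*(x+(y*(z+x))))*(((a*2)+(z+z))+((b+6)*(5+y))))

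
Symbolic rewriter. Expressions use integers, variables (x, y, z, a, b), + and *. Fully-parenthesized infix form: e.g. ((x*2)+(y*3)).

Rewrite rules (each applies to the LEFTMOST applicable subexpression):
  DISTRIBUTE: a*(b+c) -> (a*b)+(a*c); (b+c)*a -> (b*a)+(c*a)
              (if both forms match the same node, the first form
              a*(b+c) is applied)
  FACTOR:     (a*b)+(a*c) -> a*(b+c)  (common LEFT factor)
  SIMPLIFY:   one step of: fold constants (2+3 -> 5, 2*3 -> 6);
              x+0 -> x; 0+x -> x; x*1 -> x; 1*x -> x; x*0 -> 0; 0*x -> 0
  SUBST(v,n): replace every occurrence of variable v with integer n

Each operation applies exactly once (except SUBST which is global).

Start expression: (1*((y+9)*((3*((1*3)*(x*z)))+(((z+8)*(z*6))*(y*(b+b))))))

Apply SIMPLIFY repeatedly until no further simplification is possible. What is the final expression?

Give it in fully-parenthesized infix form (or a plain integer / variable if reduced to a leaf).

Answer: ((y+9)*((3*(3*(x*z)))+(((z+8)*(z*6))*(y*(b+b)))))

Derivation:
Start: (1*((y+9)*((3*((1*3)*(x*z)))+(((z+8)*(z*6))*(y*(b+b))))))
Step 1: at root: (1*((y+9)*((3*((1*3)*(x*z)))+(((z+8)*(z*6))*(y*(b+b)))))) -> ((y+9)*((3*((1*3)*(x*z)))+(((z+8)*(z*6))*(y*(b+b))))); overall: (1*((y+9)*((3*((1*3)*(x*z)))+(((z+8)*(z*6))*(y*(b+b)))))) -> ((y+9)*((3*((1*3)*(x*z)))+(((z+8)*(z*6))*(y*(b+b)))))
Step 2: at RLRL: (1*3) -> 3; overall: ((y+9)*((3*((1*3)*(x*z)))+(((z+8)*(z*6))*(y*(b+b))))) -> ((y+9)*((3*(3*(x*z)))+(((z+8)*(z*6))*(y*(b+b)))))
Fixed point: ((y+9)*((3*(3*(x*z)))+(((z+8)*(z*6))*(y*(b+b)))))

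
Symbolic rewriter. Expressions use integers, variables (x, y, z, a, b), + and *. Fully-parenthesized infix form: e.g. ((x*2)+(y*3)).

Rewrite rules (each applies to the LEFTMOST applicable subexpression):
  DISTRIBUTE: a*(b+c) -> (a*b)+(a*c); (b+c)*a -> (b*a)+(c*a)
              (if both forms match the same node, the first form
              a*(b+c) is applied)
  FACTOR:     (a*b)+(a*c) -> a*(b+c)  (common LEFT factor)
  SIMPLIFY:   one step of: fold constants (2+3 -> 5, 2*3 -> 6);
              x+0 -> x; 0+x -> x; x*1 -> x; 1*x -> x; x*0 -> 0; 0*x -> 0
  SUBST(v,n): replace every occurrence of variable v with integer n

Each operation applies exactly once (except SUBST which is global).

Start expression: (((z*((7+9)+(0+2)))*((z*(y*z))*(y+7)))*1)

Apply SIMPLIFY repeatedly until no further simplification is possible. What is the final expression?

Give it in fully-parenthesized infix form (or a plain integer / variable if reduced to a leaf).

Answer: ((z*18)*((z*(y*z))*(y+7)))

Derivation:
Start: (((z*((7+9)+(0+2)))*((z*(y*z))*(y+7)))*1)
Step 1: at root: (((z*((7+9)+(0+2)))*((z*(y*z))*(y+7)))*1) -> ((z*((7+9)+(0+2)))*((z*(y*z))*(y+7))); overall: (((z*((7+9)+(0+2)))*((z*(y*z))*(y+7)))*1) -> ((z*((7+9)+(0+2)))*((z*(y*z))*(y+7)))
Step 2: at LRL: (7+9) -> 16; overall: ((z*((7+9)+(0+2)))*((z*(y*z))*(y+7))) -> ((z*(16+(0+2)))*((z*(y*z))*(y+7)))
Step 3: at LRR: (0+2) -> 2; overall: ((z*(16+(0+2)))*((z*(y*z))*(y+7))) -> ((z*(16+2))*((z*(y*z))*(y+7)))
Step 4: at LR: (16+2) -> 18; overall: ((z*(16+2))*((z*(y*z))*(y+7))) -> ((z*18)*((z*(y*z))*(y+7)))
Fixed point: ((z*18)*((z*(y*z))*(y+7)))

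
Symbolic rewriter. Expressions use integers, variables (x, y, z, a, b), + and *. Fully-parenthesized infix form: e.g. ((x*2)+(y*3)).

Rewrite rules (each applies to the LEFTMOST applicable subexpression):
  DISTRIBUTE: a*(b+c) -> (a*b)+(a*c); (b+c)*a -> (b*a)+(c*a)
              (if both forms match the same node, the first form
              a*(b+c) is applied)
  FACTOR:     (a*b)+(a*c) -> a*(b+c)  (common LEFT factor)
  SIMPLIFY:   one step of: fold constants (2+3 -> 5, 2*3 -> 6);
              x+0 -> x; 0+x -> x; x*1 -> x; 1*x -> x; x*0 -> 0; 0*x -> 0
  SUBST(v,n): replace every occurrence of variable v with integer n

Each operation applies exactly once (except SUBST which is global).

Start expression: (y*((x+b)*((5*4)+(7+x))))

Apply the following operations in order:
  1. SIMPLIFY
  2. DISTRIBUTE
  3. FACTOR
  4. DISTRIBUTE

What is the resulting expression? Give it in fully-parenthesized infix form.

Answer: (y*(((x+b)*20)+((x+b)*(7+x))))

Derivation:
Start: (y*((x+b)*((5*4)+(7+x))))
Apply SIMPLIFY at RRL (target: (5*4)): (y*((x+b)*((5*4)+(7+x)))) -> (y*((x+b)*(20+(7+x))))
Apply DISTRIBUTE at R (target: ((x+b)*(20+(7+x)))): (y*((x+b)*(20+(7+x)))) -> (y*(((x+b)*20)+((x+b)*(7+x))))
Apply FACTOR at R (target: (((x+b)*20)+((x+b)*(7+x)))): (y*(((x+b)*20)+((x+b)*(7+x)))) -> (y*((x+b)*(20+(7+x))))
Apply DISTRIBUTE at R (target: ((x+b)*(20+(7+x)))): (y*((x+b)*(20+(7+x)))) -> (y*(((x+b)*20)+((x+b)*(7+x))))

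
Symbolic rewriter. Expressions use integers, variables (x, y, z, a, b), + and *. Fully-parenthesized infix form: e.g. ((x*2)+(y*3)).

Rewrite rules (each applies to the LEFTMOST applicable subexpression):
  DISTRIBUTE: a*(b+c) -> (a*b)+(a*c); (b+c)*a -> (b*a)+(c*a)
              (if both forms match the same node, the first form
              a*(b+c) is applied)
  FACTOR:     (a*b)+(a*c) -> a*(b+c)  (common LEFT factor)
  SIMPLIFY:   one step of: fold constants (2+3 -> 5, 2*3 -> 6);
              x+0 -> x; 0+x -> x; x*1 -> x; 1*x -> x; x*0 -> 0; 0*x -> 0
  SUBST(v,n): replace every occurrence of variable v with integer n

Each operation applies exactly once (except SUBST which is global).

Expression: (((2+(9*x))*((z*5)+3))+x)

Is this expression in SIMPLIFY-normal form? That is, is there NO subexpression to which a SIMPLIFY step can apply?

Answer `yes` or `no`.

Answer: yes

Derivation:
Expression: (((2+(9*x))*((z*5)+3))+x)
Scanning for simplifiable subexpressions (pre-order)...
  at root: (((2+(9*x))*((z*5)+3))+x) (not simplifiable)
  at L: ((2+(9*x))*((z*5)+3)) (not simplifiable)
  at LL: (2+(9*x)) (not simplifiable)
  at LLR: (9*x) (not simplifiable)
  at LR: ((z*5)+3) (not simplifiable)
  at LRL: (z*5) (not simplifiable)
Result: no simplifiable subexpression found -> normal form.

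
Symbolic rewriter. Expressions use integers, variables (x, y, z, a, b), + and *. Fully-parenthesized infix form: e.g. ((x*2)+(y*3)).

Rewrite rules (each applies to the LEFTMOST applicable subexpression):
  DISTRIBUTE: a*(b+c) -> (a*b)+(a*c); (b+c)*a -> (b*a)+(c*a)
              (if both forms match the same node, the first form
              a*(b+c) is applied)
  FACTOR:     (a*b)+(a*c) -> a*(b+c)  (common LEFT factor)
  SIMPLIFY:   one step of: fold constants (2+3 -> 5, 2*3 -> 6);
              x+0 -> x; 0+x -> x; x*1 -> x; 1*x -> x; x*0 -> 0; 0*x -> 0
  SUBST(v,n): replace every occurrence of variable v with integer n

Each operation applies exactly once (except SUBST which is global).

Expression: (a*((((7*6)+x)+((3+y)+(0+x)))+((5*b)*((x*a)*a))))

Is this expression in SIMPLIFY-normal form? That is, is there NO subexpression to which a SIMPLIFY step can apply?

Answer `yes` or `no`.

Expression: (a*((((7*6)+x)+((3+y)+(0+x)))+((5*b)*((x*a)*a))))
Scanning for simplifiable subexpressions (pre-order)...
  at root: (a*((((7*6)+x)+((3+y)+(0+x)))+((5*b)*((x*a)*a)))) (not simplifiable)
  at R: ((((7*6)+x)+((3+y)+(0+x)))+((5*b)*((x*a)*a))) (not simplifiable)
  at RL: (((7*6)+x)+((3+y)+(0+x))) (not simplifiable)
  at RLL: ((7*6)+x) (not simplifiable)
  at RLLL: (7*6) (SIMPLIFIABLE)
  at RLR: ((3+y)+(0+x)) (not simplifiable)
  at RLRL: (3+y) (not simplifiable)
  at RLRR: (0+x) (SIMPLIFIABLE)
  at RR: ((5*b)*((x*a)*a)) (not simplifiable)
  at RRL: (5*b) (not simplifiable)
  at RRR: ((x*a)*a) (not simplifiable)
  at RRRL: (x*a) (not simplifiable)
Found simplifiable subexpr at path RLLL: (7*6)
One SIMPLIFY step would give: (a*(((42+x)+((3+y)+(0+x)))+((5*b)*((x*a)*a))))
-> NOT in normal form.

Answer: no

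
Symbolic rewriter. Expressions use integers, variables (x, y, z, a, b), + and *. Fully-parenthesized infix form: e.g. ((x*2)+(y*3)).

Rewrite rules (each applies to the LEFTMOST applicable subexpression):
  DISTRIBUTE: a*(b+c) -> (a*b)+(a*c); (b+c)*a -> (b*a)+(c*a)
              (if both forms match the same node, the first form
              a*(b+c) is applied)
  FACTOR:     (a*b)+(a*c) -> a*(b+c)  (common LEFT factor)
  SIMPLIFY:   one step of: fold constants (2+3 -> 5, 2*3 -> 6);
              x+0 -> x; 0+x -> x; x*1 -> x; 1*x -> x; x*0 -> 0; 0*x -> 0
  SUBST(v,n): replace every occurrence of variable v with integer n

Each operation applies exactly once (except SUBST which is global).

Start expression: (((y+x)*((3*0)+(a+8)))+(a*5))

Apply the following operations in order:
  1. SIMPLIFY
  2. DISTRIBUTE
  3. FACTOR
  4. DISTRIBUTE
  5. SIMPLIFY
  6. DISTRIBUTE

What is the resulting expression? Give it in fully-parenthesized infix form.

Answer: ((0+(((y+x)*a)+((y+x)*8)))+(a*5))

Derivation:
Start: (((y+x)*((3*0)+(a+8)))+(a*5))
Apply SIMPLIFY at LRL (target: (3*0)): (((y+x)*((3*0)+(a+8)))+(a*5)) -> (((y+x)*(0+(a+8)))+(a*5))
Apply DISTRIBUTE at L (target: ((y+x)*(0+(a+8)))): (((y+x)*(0+(a+8)))+(a*5)) -> ((((y+x)*0)+((y+x)*(a+8)))+(a*5))
Apply FACTOR at L (target: (((y+x)*0)+((y+x)*(a+8)))): ((((y+x)*0)+((y+x)*(a+8)))+(a*5)) -> (((y+x)*(0+(a+8)))+(a*5))
Apply DISTRIBUTE at L (target: ((y+x)*(0+(a+8)))): (((y+x)*(0+(a+8)))+(a*5)) -> ((((y+x)*0)+((y+x)*(a+8)))+(a*5))
Apply SIMPLIFY at LL (target: ((y+x)*0)): ((((y+x)*0)+((y+x)*(a+8)))+(a*5)) -> ((0+((y+x)*(a+8)))+(a*5))
Apply DISTRIBUTE at LR (target: ((y+x)*(a+8))): ((0+((y+x)*(a+8)))+(a*5)) -> ((0+(((y+x)*a)+((y+x)*8)))+(a*5))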